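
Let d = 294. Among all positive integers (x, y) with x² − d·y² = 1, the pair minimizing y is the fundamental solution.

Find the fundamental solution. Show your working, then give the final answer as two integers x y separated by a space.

d=294: √d = [17; 6,1,4,1,6,34] (ℓ=6, even), read p_5/q_5
a_0=17:  p_0=17·1+0=17,  q_0=17·0+1=1
…
a_4=1:  p_4=1·583+120=703,  q_4=1·34+7=41
a_5=6:  p_5=6·703+583=4801,  q_5=6·41+34=280
→ (4801, 280).  Check: 4801²=23049601, 294·280²=23049600, difference 1.

4801 280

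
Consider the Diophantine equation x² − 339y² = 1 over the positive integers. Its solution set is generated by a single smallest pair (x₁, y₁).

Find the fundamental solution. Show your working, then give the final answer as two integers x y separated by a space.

97970 5321

√339 → a₀=18, period (2,2,2,1,17,1,2,2,2,36); ℓ=10 even so k=9
step 0: (18, 1)  from 18·(1,0) + (0,1)
…
step 3: (221, 12)  from 2·(92,5) + (37,2)
…
step 8: (40359, 2192)  from 2·(17252,937) + (5855,318)
step 9: (97970, 5321)  from 2·(40359,2192) + (17252,937)
fundamental: x₁=97970, y₁=5321  (since 9598120900 − 339·28313041 = 1)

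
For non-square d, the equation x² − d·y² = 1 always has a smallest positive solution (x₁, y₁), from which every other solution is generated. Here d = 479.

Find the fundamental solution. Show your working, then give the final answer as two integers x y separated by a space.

2989440 136591

√479 → a₀=21, period (1,7,1,3,2,21,2,3,1,7,1,42); ℓ=12 even so k=11
step 0: (21, 1)  from 21·(1,0) + (0,1)
step 1: (22, 1)  from 1·(21,1) + (1,0)
step 2: (175, 8)  from 7·(22,1) + (21,1)
step 3: (197, 9)  from 1·(175,8) + (22,1)
…
step 6: (37075, 1694)  from 21·(1729,79) + (766,35)
…
step 8: (264712, 12095)  from 3·(75879,3467) + (37075,1694)
…
step 10: (2648849, 121029)  from 7·(340591,15562) + (264712,12095)
step 11: (2989440, 136591)  from 1·(2648849,121029) + (340591,15562)
(x₁, y₁) = (2989440, 136591);  2989440² − 479·136591² = 1 ✓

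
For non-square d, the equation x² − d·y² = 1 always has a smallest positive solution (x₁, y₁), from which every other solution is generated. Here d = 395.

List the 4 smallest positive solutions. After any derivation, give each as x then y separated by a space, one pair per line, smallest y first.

√395 → a₀=19, period (1,6,1,38); ℓ=4 even so k=3
a_0=19:  p_0=19·1+0=19,  q_0=19·0+1=1
…
a_2=6:  p_2=6·20+19=139,  q_2=6·1+1=7
a_3=1:  p_3=1·139+20=159,  q_3=1·7+1=8
fundamental: x₁=159, y₁=8  (since 25281 − 395·64 = 1)
k=2:  x_2 = 159·159+395·8·8 = 50561,  y_2 = 159·8+8·159 = 2544
k=3:  x_3 = 159·50561+395·8·2544 = 16078239,  y_3 = 159·2544+8·50561 = 808984
k=4:  x_4 = 159·16078239+395·8·808984 = 5112829441,  y_4 = 159·808984+8·16078239 = 257254368

159 8
50561 2544
16078239 808984
5112829441 257254368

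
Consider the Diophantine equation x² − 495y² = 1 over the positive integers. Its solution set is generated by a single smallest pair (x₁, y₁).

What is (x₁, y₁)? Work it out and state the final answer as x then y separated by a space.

89 4

√495 = [22; 4,44, …], period ℓ=2 (even) → k=1
a_0=22:  p_0=22·1+0=22,  q_0=22·0+1=1
a_1=4:  p_1=4·22+1=89,  q_1=4·1+0=4
fundamental: x₁=89, y₁=4  (since 7921 − 495·16 = 1)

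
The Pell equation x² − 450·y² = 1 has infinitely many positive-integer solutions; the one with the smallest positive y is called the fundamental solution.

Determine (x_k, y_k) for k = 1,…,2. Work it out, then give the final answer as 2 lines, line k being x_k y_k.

[21; 4,1,2,4,2,1,4,42] for √450; ℓ=8 ⇒ convergent index 7
step 0: (21, 1)  from 21·(1,0) + (0,1)
…
step 4: (1294, 61)  from 4·(297,14) + (106,5)
…
step 6: (4179, 197)  from 1·(2885,136) + (1294,61)
step 7: (19601, 924)  from 4·(4179,197) + (2885,136)
fundamental: x₁=19601, y₁=924  (since 384199201 − 450·853776 = 1)
n=2: (19601,924)∘(19601,924) = (19601·19601+450·924·924, 19601·924+924·19601) = (768398401,36222648)

19601 924
768398401 36222648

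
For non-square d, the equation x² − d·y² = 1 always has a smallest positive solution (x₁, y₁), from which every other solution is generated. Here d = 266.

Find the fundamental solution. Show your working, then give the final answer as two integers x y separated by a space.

√266 = [16; 3,4,3,32, …], period ℓ=4 (even) → k=3
i=0: a=16 ⇒ p=16, q=1
i=1: a=3 ⇒ p=49, q=3
i=2: a=4 ⇒ p=212, q=13
i=3: a=3 ⇒ p=685, q=42
(x₁, y₁) = (685, 42);  685² − 266·42² = 1 ✓

685 42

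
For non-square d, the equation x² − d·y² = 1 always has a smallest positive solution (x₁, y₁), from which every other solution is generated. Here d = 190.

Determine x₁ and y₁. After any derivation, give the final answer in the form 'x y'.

[13; 1,3,1,1,1,…,3,1,26] for √190; ℓ=14 ⇒ convergent index 13
a_0=13:  p_0=13·1+0=13,  q_0=13·0+1=1
a_1=1:  p_1=1·13+1=14,  q_1=1·1+0=1
a_2=3:  p_2=3·14+13=55,  q_2=3·1+1=4
a_3=1:  p_3=1·55+14=69,  q_3=1·4+1=5
a_4=1:  p_4=1·69+55=124,  q_4=1·5+4=9
a_5=1:  p_5=1·124+69=193,  q_5=1·9+5=14
a_6=2:  p_6=2·193+124=510,  q_6=2·14+9=37
a_7=2:  p_7=2·510+193=1213,  q_7=2·37+14=88
a_8=2:  p_8=2·1213+510=2936,  q_8=2·88+37=213
a_9=1:  p_9=1·2936+1213=4149,  q_9=1·213+88=301
a_10=1:  p_10=1·4149+2936=7085,  q_10=1·301+213=514
a_11=1:  p_11=1·7085+4149=11234,  q_11=1·514+301=815
a_12=3:  p_12=3·11234+7085=40787,  q_12=3·815+514=2959
a_13=1:  p_13=1·40787+11234=52021,  q_13=1·2959+815=3774
→ (52021, 3774).  Check: 52021²=2706184441, 190·3774²=2706184440, difference 1.

52021 3774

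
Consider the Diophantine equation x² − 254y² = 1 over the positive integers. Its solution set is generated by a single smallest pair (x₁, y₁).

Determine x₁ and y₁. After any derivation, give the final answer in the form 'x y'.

√254 = [15; 1,14,1,30, …], period ℓ=4 (even) → k=3
step 0: (15, 1)  from 15·(1,0) + (0,1)
…
step 2: (239, 15)  from 14·(16,1) + (15,1)
step 3: (255, 16)  from 1·(239,15) + (16,1)
fundamental: x₁=255, y₁=16  (since 65025 − 254·256 = 1)

255 16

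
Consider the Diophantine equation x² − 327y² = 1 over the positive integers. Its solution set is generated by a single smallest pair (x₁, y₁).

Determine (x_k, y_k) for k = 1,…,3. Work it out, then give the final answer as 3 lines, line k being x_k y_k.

d=327: √d = [18; 12,36] (ℓ=2, even), read p_1/q_1
a_0=18:  p_0=18·1+0=18,  q_0=18·0+1=1
a_1=12:  p_1=12·18+1=217,  q_1=12·1+0=12
fundamental: x₁=217, y₁=12  (since 47089 − 327·144 = 1)
(x_2, y_2) = (217·217 + 327·12·12, 217·12 + 12·217) = (94177, 5208)
(x_3, y_3) = (217·94177 + 327·12·5208, 217·5208 + 12·94177) = (40872601, 2260260)

217 12
94177 5208
40872601 2260260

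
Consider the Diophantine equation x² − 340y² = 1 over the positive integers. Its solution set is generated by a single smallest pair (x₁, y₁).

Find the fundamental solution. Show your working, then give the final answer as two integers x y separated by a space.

[18; 2,3,1,1,1,…,3,2,36] for √340; ℓ=14 ⇒ convergent index 13
a_0=18:  p_0=18·1+0=18,  q_0=18·0+1=1
a_1=2:  p_1=2·18+1=37,  q_1=2·1+0=2
a_2=3:  p_2=3·37+18=129,  q_2=3·2+1=7
…
a_5=1:  p_5=1·295+166=461,  q_5=1·16+9=25
a_6=1:  p_6=1·461+295=756,  q_6=1·25+16=41
a_7=8:  p_7=8·756+461=6509,  q_7=8·41+25=353
a_8=1:  p_8=1·6509+756=7265,  q_8=1·353+41=394
…
a_10=1:  p_10=1·13774+7265=21039,  q_10=1·747+394=1141
a_11=1:  p_11=1·21039+13774=34813,  q_11=1·1141+747=1888
a_12=3:  p_12=3·34813+21039=125478,  q_12=3·1888+1141=6805
a_13=2:  p_13=2·125478+34813=285769,  q_13=2·6805+1888=15498
(x₁, y₁) = (285769, 15498);  285769² − 340·15498² = 1 ✓

285769 15498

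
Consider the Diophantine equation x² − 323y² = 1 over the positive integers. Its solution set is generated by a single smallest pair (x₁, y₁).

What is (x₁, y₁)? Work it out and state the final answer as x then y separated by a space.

√323 = [17; 1,34, …], period ℓ=2 (even) → k=1
a_0=17:  p_0=17·1+0=17,  q_0=17·0+1=1
a_1=1:  p_1=1·17+1=18,  q_1=1·1+0=1
→ (18, 1).  Check: 18²=324, 323·1²=323, difference 1.

18 1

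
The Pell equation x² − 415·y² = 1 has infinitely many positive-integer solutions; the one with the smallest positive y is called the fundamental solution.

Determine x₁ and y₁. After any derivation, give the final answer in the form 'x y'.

18412804 903849

√415 → a₀=20, period (2,1,2,4,6,…,1,2,40); ℓ=16 even so k=15
a_0=20:  p_0=20·1+0=20,  q_0=20·0+1=1
a_1=2:  p_1=2·20+1=41,  q_1=2·1+0=2
…
a_6=1:  p_6=1·4441+713=5154,  q_6=1·218+35=253
…
a_9=1:  p_9=1·33939+9595=43534,  q_9=1·1666+471=2137
…
a_11=6:  p_11=6·77473+43534=508372,  q_11=6·3803+2137=24955
…
a_13=2:  p_13=2·2110961+508372=4730294,  q_13=2·103623+24955=232201
a_14=1:  p_14=1·4730294+2110961=6841255,  q_14=1·232201+103623=335824
a_15=2:  p_15=2·6841255+4730294=18412804,  q_15=2·335824+232201=903849
→ (18412804, 903849).  Check: 18412804²=339031351142416, 415·903849²=339031351142415, difference 1.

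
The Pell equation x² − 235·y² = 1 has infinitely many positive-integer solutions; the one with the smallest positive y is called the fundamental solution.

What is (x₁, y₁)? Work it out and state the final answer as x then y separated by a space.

√235 → a₀=15, period (3,30); ℓ=2 even so k=1
i=0: a=15 ⇒ p=15, q=1
i=1: a=3 ⇒ p=46, q=3
→ (46, 3).  Check: 46²=2116, 235·3²=2115, difference 1.

46 3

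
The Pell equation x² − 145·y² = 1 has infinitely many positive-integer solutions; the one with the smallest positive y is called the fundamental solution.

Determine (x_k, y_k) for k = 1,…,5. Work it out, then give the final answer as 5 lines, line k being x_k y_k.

289 24
167041 13872
96549409 8017992
55805391361 4634385504
32255419657249 2678666803320

√145 → a₀=12, period (24); ℓ=1 odd so k=1
i=0: a=12 ⇒ p=12, q=1
i=1: a=24 ⇒ p=289, q=24
fundamental: x₁=289, y₁=24  (since 83521 − 145·576 = 1)
k=2:  x_2 = 289·289+145·24·24 = 167041,  y_2 = 289·24+24·289 = 13872
k=3:  x_3 = 289·167041+145·24·13872 = 96549409,  y_3 = 289·13872+24·167041 = 8017992
k=4:  x_4 = 289·96549409+145·24·8017992 = 55805391361,  y_4 = 289·8017992+24·96549409 = 4634385504
k=5:  x_5 = 289·55805391361+145·24·4634385504 = 32255419657249,  y_5 = 289·4634385504+24·55805391361 = 2678666803320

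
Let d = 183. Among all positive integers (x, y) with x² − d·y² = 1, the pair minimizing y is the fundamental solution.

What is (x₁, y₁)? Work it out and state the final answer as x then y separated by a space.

487 36

√183 → a₀=13, period (1,1,8,1,1,26); ℓ=6 even so k=5
step 0: (13, 1)  from 13·(1,0) + (0,1)
step 1: (14, 1)  from 1·(13,1) + (1,0)
step 2: (27, 2)  from 1·(14,1) + (13,1)
…
step 4: (257, 19)  from 1·(230,17) + (27,2)
step 5: (487, 36)  from 1·(257,19) + (230,17)
fundamental: x₁=487, y₁=36  (since 237169 − 183·1296 = 1)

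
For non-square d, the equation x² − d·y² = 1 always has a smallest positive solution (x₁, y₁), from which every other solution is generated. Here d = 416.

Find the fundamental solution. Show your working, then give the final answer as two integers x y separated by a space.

5201 255

√416 → a₀=20, period (2,1,1,9,1,1,2,40); ℓ=8 even so k=7
step 0: (20, 1)  from 20·(1,0) + (0,1)
…
step 2: (61, 3)  from 1·(41,2) + (20,1)
step 3: (102, 5)  from 1·(61,3) + (41,2)
…
step 6: (2060, 101)  from 1·(1081,53) + (979,48)
step 7: (5201, 255)  from 2·(2060,101) + (1081,53)
→ (5201, 255).  Check: 5201²=27050401, 416·255²=27050400, difference 1.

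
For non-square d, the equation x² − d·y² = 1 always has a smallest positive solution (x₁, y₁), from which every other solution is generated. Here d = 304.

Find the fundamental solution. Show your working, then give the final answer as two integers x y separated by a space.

57799 3315

√304 → a₀=17, period (2,3,2,1,1,1,1,1,2,3,2,34); ℓ=12 even so k=11
step 0: (17, 1)  from 17·(1,0) + (0,1)
step 1: (35, 2)  from 2·(17,1) + (1,0)
step 2: (122, 7)  from 3·(35,2) + (17,1)
step 3: (279, 16)  from 2·(122,7) + (35,2)
…
step 6: (1081, 62)  from 1·(680,39) + (401,23)
step 7: (1761, 101)  from 1·(1081,62) + (680,39)
step 8: (2842, 163)  from 1·(1761,101) + (1081,62)
step 9: (7445, 427)  from 2·(2842,163) + (1761,101)
step 10: (25177, 1444)  from 3·(7445,427) + (2842,163)
step 11: (57799, 3315)  from 2·(25177,1444) + (7445,427)
(x₁, y₁) = (57799, 3315);  57799² − 304·3315² = 1 ✓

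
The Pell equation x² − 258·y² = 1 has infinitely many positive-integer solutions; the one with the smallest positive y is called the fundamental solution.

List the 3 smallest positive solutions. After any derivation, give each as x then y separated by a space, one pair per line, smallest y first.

√258 = [16; 16,32, …], period ℓ=2 (even) → k=1
i=0: a=16 ⇒ p=16, q=1
i=1: a=16 ⇒ p=257, q=16
→ (257, 16).  Check: 257²=66049, 258·16²=66048, difference 1.
n=2: (257,16)∘(257,16) = (257·257+258·16·16, 257·16+16·257) = (132097,8224)
n=3: (132097,8224)∘(257,16) = (257·132097+258·16·8224, 257·8224+16·132097) = (67897601,4227120)

257 16
132097 8224
67897601 4227120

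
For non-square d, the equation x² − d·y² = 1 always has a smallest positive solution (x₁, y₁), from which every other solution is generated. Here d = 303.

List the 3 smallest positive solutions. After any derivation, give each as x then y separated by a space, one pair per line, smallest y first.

2524 145
12741151 731960
64317327724 3694933935

√303 = [17; 2,2,5,2,2,34, …], period ℓ=6 (even) → k=5
step 0: (17, 1)  from 17·(1,0) + (0,1)
step 1: (35, 2)  from 2·(17,1) + (1,0)
step 2: (87, 5)  from 2·(35,2) + (17,1)
…
step 4: (1027, 59)  from 2·(470,27) + (87,5)
step 5: (2524, 145)  from 2·(1027,59) + (470,27)
→ (2524, 145).  Check: 2524²=6370576, 303·145²=6370575, difference 1.
(2524+145√303)^2 = 12741151 + 731960√303
(2524+145√303)^3 = 64317327724 + 3694933935√303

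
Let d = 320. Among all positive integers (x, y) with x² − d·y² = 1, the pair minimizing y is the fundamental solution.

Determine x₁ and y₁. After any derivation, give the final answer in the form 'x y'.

d=320: √d = [17; 1,7,1,34] (ℓ=4, even), read p_3/q_3
i=0: a=17 ⇒ p=17, q=1
i=1: a=1 ⇒ p=18, q=1
i=2: a=7 ⇒ p=143, q=8
i=3: a=1 ⇒ p=161, q=9
(x₁, y₁) = (161, 9);  161² − 320·9² = 1 ✓

161 9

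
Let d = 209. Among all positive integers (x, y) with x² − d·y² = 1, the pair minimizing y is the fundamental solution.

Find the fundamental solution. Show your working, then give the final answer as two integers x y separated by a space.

46551 3220

√209 = [14; 2,5,3,2,3,5,2,28, …], period ℓ=8 (even) → k=7
i=0: a=14 ⇒ p=14, q=1
…
i=3: a=3 ⇒ p=506, q=35
…
i=6: a=5 ⇒ p=21266, q=1471
i=7: a=2 ⇒ p=46551, q=3220
→ (46551, 3220).  Check: 46551²=2166995601, 209·3220²=2166995600, difference 1.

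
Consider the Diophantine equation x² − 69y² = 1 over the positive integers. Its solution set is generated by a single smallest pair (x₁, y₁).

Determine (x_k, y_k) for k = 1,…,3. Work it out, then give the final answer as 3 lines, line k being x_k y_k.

d=69: √d = [8; 3,3,1,4,1,3,3,16] (ℓ=8, even), read p_7/q_7
k=0  a_k=8  p_k/q_k = 8/1
…
k=4  a_k=4  p_k/q_k = 515/62
k=5  a_k=1  p_k/q_k = 623/75
k=6  a_k=3  p_k/q_k = 2384/287
k=7  a_k=3  p_k/q_k = 7775/936
→ (7775, 936).  Check: 7775²=60450625, 69·936²=60450624, difference 1.
(x_2, y_2) = (7775·7775 + 69·936·936, 7775·936 + 936·7775) = (120901249, 14554800)
(x_3, y_3) = (7775·120901249 + 69·936·14554800, 7775·14554800 + 936·120901249) = (1880014414175, 226327139064)

7775 936
120901249 14554800
1880014414175 226327139064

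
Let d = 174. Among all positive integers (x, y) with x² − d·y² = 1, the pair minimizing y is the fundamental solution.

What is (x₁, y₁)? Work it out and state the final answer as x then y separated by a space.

d=174: √d = [13; 5,4,5,26] (ℓ=4, even), read p_3/q_3
step 0: (13, 1)  from 13·(1,0) + (0,1)
step 1: (66, 5)  from 5·(13,1) + (1,0)
step 2: (277, 21)  from 4·(66,5) + (13,1)
step 3: (1451, 110)  from 5·(277,21) + (66,5)
fundamental: x₁=1451, y₁=110  (since 2105401 − 174·12100 = 1)

1451 110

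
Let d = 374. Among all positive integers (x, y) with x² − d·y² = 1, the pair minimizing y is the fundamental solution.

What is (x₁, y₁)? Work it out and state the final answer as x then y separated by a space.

3365 174

[19; 2,1,18,1,2,38] for √374; ℓ=6 ⇒ convergent index 5
a_0=19:  p_0=19·1+0=19,  q_0=19·0+1=1
…
a_2=1:  p_2=1·39+19=58,  q_2=1·2+1=3
a_3=18:  p_3=18·58+39=1083,  q_3=18·3+2=56
a_4=1:  p_4=1·1083+58=1141,  q_4=1·56+3=59
a_5=2:  p_5=2·1141+1083=3365,  q_5=2·59+56=174
fundamental: x₁=3365, y₁=174  (since 11323225 − 374·30276 = 1)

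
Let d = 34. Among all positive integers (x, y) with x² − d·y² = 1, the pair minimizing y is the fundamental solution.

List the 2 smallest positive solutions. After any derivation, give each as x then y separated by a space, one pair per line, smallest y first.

√34 → a₀=5, period (1,4,1,10); ℓ=4 even so k=3
k=0  a_k=5  p_k/q_k = 5/1
k=1  a_k=1  p_k/q_k = 6/1
k=2  a_k=4  p_k/q_k = 29/5
k=3  a_k=1  p_k/q_k = 35/6
fundamental: x₁=35, y₁=6  (since 1225 − 34·36 = 1)
k=2:  x_2 = 35·35+34·6·6 = 2449,  y_2 = 35·6+6·35 = 420

35 6
2449 420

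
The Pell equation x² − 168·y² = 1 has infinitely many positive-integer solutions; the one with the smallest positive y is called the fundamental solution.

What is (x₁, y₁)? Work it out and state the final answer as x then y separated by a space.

d=168: √d = [12; 1,24] (ℓ=2, even), read p_1/q_1
step 0: (12, 1)  from 12·(1,0) + (0,1)
step 1: (13, 1)  from 1·(12,1) + (1,0)
(x₁, y₁) = (13, 1);  13² − 168·1² = 1 ✓

13 1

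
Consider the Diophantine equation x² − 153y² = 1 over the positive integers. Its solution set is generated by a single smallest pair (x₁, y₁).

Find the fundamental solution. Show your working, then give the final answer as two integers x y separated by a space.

√153 = [12; 2,1,2,2,2,1,2,24, …], period ℓ=8 (even) → k=7
k=0  a_k=12  p_k/q_k = 12/1
…
k=2  a_k=1  p_k/q_k = 37/3
…
k=5  a_k=2  p_k/q_k = 569/46
k=6  a_k=1  p_k/q_k = 804/65
k=7  a_k=2  p_k/q_k = 2177/176
(x₁, y₁) = (2177, 176);  2177² − 153·176² = 1 ✓

2177 176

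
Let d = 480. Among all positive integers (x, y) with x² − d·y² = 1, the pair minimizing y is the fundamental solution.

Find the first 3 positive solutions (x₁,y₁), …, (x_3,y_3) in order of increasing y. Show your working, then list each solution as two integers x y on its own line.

√480 = [21; 1,9,1,42, …], period ℓ=4 (even) → k=3
k=0  a_k=21  p_k/q_k = 21/1
k=1  a_k=1  p_k/q_k = 22/1
k=2  a_k=9  p_k/q_k = 219/10
k=3  a_k=1  p_k/q_k = 241/11
→ (241, 11).  Check: 241²=58081, 480·11²=58080, difference 1.
k=2:  x_2 = 241·241+480·11·11 = 116161,  y_2 = 241·11+11·241 = 5302
k=3:  x_3 = 241·116161+480·11·5302 = 55989361,  y_3 = 241·5302+11·116161 = 2555553

241 11
116161 5302
55989361 2555553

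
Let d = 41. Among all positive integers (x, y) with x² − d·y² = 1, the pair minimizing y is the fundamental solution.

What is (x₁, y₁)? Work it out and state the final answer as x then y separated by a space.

√41 → a₀=6, period (2,2,12); ℓ=3 odd so k=5
i=0: a=6 ⇒ p=6, q=1
i=1: a=2 ⇒ p=13, q=2
…
i=3: a=12 ⇒ p=397, q=62
i=4: a=2 ⇒ p=826, q=129
i=5: a=2 ⇒ p=2049, q=320
→ (2049, 320).  Check: 2049²=4198401, 41·320²=4198400, difference 1.

2049 320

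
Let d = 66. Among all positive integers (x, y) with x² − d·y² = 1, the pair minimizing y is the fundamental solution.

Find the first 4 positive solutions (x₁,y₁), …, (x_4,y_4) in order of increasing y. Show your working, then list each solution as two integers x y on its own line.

65 8
8449 1040
1098305 135192
142771201 17573920

[8; 8,16] for √66; ℓ=2 ⇒ convergent index 1
a_0=8:  p_0=8·1+0=8,  q_0=8·0+1=1
a_1=8:  p_1=8·8+1=65,  q_1=8·1+0=8
→ (65, 8).  Check: 65²=4225, 66·8²=4224, difference 1.
(x_2, y_2) = (65·65 + 66·8·8, 65·8 + 8·65) = (8449, 1040)
(x_3, y_3) = (65·8449 + 66·8·1040, 65·1040 + 8·8449) = (1098305, 135192)
(x_4, y_4) = (65·1098305 + 66·8·135192, 65·135192 + 8·1098305) = (142771201, 17573920)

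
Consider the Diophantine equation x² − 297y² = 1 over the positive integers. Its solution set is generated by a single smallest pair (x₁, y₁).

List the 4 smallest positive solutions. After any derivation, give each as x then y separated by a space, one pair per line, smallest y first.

48599 2820
4723725601 274098360
459136680917399 26641812392460
44627167107085622401 2589530880648228720

d=297: √d = [17; 4,3,1,1,2,1,1,3,4,34] (ℓ=10, even), read p_9/q_9
a_0=17:  p_0=17·1+0=17,  q_0=17·0+1=1
a_1=4:  p_1=4·17+1=69,  q_1=4·1+0=4
a_2=3:  p_2=3·69+17=224,  q_2=3·4+1=13
a_3=1:  p_3=1·224+69=293,  q_3=1·13+4=17
…
a_5=2:  p_5=2·517+293=1327,  q_5=2·30+17=77
…
a_8=3:  p_8=3·3171+1844=11357,  q_8=3·184+107=659
a_9=4:  p_9=4·11357+3171=48599,  q_9=4·659+184=2820
fundamental: x₁=48599, y₁=2820  (since 2361862801 − 297·7952400 = 1)
k=2:  x_2 = 48599·48599+297·2820·2820 = 4723725601,  y_2 = 48599·2820+2820·48599 = 274098360
k=3:  x_3 = 48599·4723725601+297·2820·274098360 = 459136680917399,  y_3 = 48599·274098360+2820·4723725601 = 26641812392460
k=4:  x_4 = 48599·459136680917399+297·2820·26641812392460 = 44627167107085622401,  y_4 = 48599·26641812392460+2820·459136680917399 = 2589530880648228720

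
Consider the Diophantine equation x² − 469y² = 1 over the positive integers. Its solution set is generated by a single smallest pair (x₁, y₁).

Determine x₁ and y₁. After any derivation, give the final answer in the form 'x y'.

137215 6336

√469 → a₀=21, period (1,1,1,10,6,10,1,1,1,42); ℓ=10 even so k=9
k=0  a_k=21  p_k/q_k = 21/1
…
k=2  a_k=1  p_k/q_k = 43/2
k=3  a_k=1  p_k/q_k = 65/3
k=4  a_k=10  p_k/q_k = 693/32
k=5  a_k=6  p_k/q_k = 4223/195
…
k=8  a_k=1  p_k/q_k = 90069/4159
k=9  a_k=1  p_k/q_k = 137215/6336
→ (137215, 6336).  Check: 137215²=18827956225, 469·6336²=18827956224, difference 1.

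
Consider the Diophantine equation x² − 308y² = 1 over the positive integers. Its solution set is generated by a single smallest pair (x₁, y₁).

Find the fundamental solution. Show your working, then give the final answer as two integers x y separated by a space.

d=308: √d = [17; 1,1,4,1,1,34] (ℓ=6, even), read p_5/q_5
step 0: (17, 1)  from 17·(1,0) + (0,1)
step 1: (18, 1)  from 1·(17,1) + (1,0)
…
step 3: (158, 9)  from 4·(35,2) + (18,1)
step 4: (193, 11)  from 1·(158,9) + (35,2)
step 5: (351, 20)  from 1·(193,11) + (158,9)
fundamental: x₁=351, y₁=20  (since 123201 − 308·400 = 1)

351 20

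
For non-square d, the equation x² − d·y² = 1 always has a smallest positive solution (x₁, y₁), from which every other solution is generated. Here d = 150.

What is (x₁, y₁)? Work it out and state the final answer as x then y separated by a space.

[12; 4,24] for √150; ℓ=2 ⇒ convergent index 1
a_0=12:  p_0=12·1+0=12,  q_0=12·0+1=1
a_1=4:  p_1=4·12+1=49,  q_1=4·1+0=4
fundamental: x₁=49, y₁=4  (since 2401 − 150·16 = 1)

49 4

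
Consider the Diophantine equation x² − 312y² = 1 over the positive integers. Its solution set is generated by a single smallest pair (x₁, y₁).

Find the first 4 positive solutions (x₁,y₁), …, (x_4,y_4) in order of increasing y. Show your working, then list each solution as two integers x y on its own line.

53 3
5617 318
595349 33705
63101377 3572412

[17; 1,1,1,34] for √312; ℓ=4 ⇒ convergent index 3
k=0  a_k=17  p_k/q_k = 17/1
k=1  a_k=1  p_k/q_k = 18/1
k=2  a_k=1  p_k/q_k = 35/2
k=3  a_k=1  p_k/q_k = 53/3
(x₁, y₁) = (53, 3);  53² − 312·3² = 1 ✓
k=2:  x_2 = 53·53+312·3·3 = 5617,  y_2 = 53·3+3·53 = 318
k=3:  x_3 = 53·5617+312·3·318 = 595349,  y_3 = 53·318+3·5617 = 33705
k=4:  x_4 = 53·595349+312·3·33705 = 63101377,  y_4 = 53·33705+3·595349 = 3572412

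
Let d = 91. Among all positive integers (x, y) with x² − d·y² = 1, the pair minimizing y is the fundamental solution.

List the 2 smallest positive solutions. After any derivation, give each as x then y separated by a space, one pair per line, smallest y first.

1574 165
4954951 519420

[9; 1,1,5,1,5,1,1,18] for √91; ℓ=8 ⇒ convergent index 7
i=0: a=9 ⇒ p=9, q=1
i=1: a=1 ⇒ p=10, q=1
…
i=6: a=1 ⇒ p=849, q=89
i=7: a=1 ⇒ p=1574, q=165
→ (1574, 165).  Check: 1574²=2477476, 91·165²=2477475, difference 1.
n=2: (1574,165)∘(1574,165) = (1574·1574+91·165·165, 1574·165+165·1574) = (4954951,519420)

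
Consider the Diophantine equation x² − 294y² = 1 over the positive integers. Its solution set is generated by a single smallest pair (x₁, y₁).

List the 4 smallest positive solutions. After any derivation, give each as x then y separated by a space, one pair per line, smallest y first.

[17; 6,1,4,1,6,34] for √294; ℓ=6 ⇒ convergent index 5
a_0=17:  p_0=17·1+0=17,  q_0=17·0+1=1
a_1=6:  p_1=6·17+1=103,  q_1=6·1+0=6
…
a_3=4:  p_3=4·120+103=583,  q_3=4·7+6=34
a_4=1:  p_4=1·583+120=703,  q_4=1·34+7=41
a_5=6:  p_5=6·703+583=4801,  q_5=6·41+34=280
(x₁, y₁) = (4801, 280);  4801² − 294·280² = 1 ✓
(4801+280√294)^2 = 46099201 + 2688560√294
(4801+280√294)^3 = 442644523201 + 25815552840√294
(4801+280√294)^4 = 4250272665676801 + 247880935681120√294

4801 280
46099201 2688560
442644523201 25815552840
4250272665676801 247880935681120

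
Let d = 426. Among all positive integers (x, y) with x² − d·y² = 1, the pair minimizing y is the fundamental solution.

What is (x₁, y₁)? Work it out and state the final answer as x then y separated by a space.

88751 4300

d=426: √d = [20; 1,1,1,3,2,6,2,3,1,1,1,40] (ℓ=12, even), read p_11/q_11
k=0  a_k=20  p_k/q_k = 20/1
k=1  a_k=1  p_k/q_k = 21/1
…
k=3  a_k=1  p_k/q_k = 62/3
k=4  a_k=3  p_k/q_k = 227/11
k=5  a_k=2  p_k/q_k = 516/25
k=6  a_k=6  p_k/q_k = 3323/161
k=7  a_k=2  p_k/q_k = 7162/347
k=8  a_k=3  p_k/q_k = 24809/1202
k=9  a_k=1  p_k/q_k = 31971/1549
k=10  a_k=1  p_k/q_k = 56780/2751
k=11  a_k=1  p_k/q_k = 88751/4300
(x₁, y₁) = (88751, 4300);  88751² − 426·4300² = 1 ✓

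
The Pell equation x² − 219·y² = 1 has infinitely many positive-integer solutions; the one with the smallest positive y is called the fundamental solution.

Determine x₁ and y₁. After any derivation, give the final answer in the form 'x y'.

74 5

√219 = [14; 1,3,1,28, …], period ℓ=4 (even) → k=3
i=0: a=14 ⇒ p=14, q=1
i=1: a=1 ⇒ p=15, q=1
i=2: a=3 ⇒ p=59, q=4
i=3: a=1 ⇒ p=74, q=5
(x₁, y₁) = (74, 5);  74² − 219·5² = 1 ✓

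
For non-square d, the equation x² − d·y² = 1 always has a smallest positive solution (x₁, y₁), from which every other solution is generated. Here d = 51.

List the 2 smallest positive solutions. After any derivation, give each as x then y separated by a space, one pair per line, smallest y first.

50 7
4999 700

√51 → a₀=7, period (7,14); ℓ=2 even so k=1
step 0: (7, 1)  from 7·(1,0) + (0,1)
step 1: (50, 7)  from 7·(7,1) + (1,0)
fundamental: x₁=50, y₁=7  (since 2500 − 51·49 = 1)
(x_2, y_2) = (50·50 + 51·7·7, 50·7 + 7·50) = (4999, 700)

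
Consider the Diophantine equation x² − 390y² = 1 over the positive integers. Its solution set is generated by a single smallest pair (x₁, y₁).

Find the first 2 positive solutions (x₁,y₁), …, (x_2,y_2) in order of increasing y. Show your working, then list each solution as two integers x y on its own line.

d=390: √d = [19; 1,2,1,38] (ℓ=4, even), read p_3/q_3
a_0=19:  p_0=19·1+0=19,  q_0=19·0+1=1
…
a_2=2:  p_2=2·20+19=59,  q_2=2·1+1=3
a_3=1:  p_3=1·59+20=79,  q_3=1·3+1=4
(x₁, y₁) = (79, 4);  79² − 390·4² = 1 ✓
k=2:  x_2 = 79·79+390·4·4 = 12481,  y_2 = 79·4+4·79 = 632

79 4
12481 632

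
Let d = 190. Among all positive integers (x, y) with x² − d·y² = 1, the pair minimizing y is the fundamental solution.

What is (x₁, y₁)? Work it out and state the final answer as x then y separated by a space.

[13; 1,3,1,1,1,…,3,1,26] for √190; ℓ=14 ⇒ convergent index 13
i=0: a=13 ⇒ p=13, q=1
…
i=5: a=1 ⇒ p=193, q=14
…
i=8: a=2 ⇒ p=2936, q=213
i=9: a=1 ⇒ p=4149, q=301
…
i=12: a=3 ⇒ p=40787, q=2959
i=13: a=1 ⇒ p=52021, q=3774
→ (52021, 3774).  Check: 52021²=2706184441, 190·3774²=2706184440, difference 1.

52021 3774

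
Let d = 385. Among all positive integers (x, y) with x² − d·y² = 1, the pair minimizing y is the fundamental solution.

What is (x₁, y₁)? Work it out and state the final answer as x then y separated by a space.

95831 4884

d=385: √d = [19; 1,1,1,1,1,…,1,1,38] (ℓ=16, even), read p_15/q_15
k=0  a_k=19  p_k/q_k = 19/1
k=1  a_k=1  p_k/q_k = 20/1
k=2  a_k=1  p_k/q_k = 39/2
k=3  a_k=1  p_k/q_k = 59/3
k=4  a_k=1  p_k/q_k = 98/5
k=5  a_k=1  p_k/q_k = 157/8
k=6  a_k=3  p_k/q_k = 569/29
k=7  a_k=1  p_k/q_k = 726/37
k=8  a_k=2  p_k/q_k = 2021/103
k=9  a_k=1  p_k/q_k = 2747/140
…
k=12  a_k=1  p_k/q_k = 23271/1186
k=13  a_k=1  p_k/q_k = 36280/1849
k=14  a_k=1  p_k/q_k = 59551/3035
k=15  a_k=1  p_k/q_k = 95831/4884
fundamental: x₁=95831, y₁=4884  (since 9183580561 − 385·23853456 = 1)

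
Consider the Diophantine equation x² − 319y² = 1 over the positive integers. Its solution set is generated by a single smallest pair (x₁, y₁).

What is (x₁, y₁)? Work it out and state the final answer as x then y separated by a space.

12901780 722361

[17; 1,6,5,1,4,…,6,1,34] for √319; ℓ=14 ⇒ convergent index 13
k=0  a_k=17  p_k/q_k = 17/1
k=1  a_k=1  p_k/q_k = 18/1
k=2  a_k=6  p_k/q_k = 125/7
…
k=4  a_k=1  p_k/q_k = 768/43
k=5  a_k=4  p_k/q_k = 3715/208
…
k=7  a_k=1  p_k/q_k = 15628/875
k=8  a_k=3  p_k/q_k = 58797/3292
k=9  a_k=4  p_k/q_k = 250816/14043
k=10  a_k=1  p_k/q_k = 309613/17335
k=11  a_k=5  p_k/q_k = 1798881/100718
k=12  a_k=6  p_k/q_k = 11102899/621643
k=13  a_k=1  p_k/q_k = 12901780/722361
→ (12901780, 722361).  Check: 12901780²=166455927168400, 319·722361²=166455927168399, difference 1.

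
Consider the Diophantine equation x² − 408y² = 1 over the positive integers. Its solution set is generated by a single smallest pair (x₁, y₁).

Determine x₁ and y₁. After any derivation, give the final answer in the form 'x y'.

101 5

√408 → a₀=20, period (5,40); ℓ=2 even so k=1
k=0  a_k=20  p_k/q_k = 20/1
k=1  a_k=5  p_k/q_k = 101/5
(x₁, y₁) = (101, 5);  101² − 408·5² = 1 ✓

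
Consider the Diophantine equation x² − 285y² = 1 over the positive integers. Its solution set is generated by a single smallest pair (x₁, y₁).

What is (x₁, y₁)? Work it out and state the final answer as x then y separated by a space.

2431 144

d=285: √d = [16; 1,7,2,7,1,32] (ℓ=6, even), read p_5/q_5
k=0  a_k=16  p_k/q_k = 16/1
k=1  a_k=1  p_k/q_k = 17/1
k=2  a_k=7  p_k/q_k = 135/8
k=3  a_k=2  p_k/q_k = 287/17
k=4  a_k=7  p_k/q_k = 2144/127
k=5  a_k=1  p_k/q_k = 2431/144
→ (2431, 144).  Check: 2431²=5909761, 285·144²=5909760, difference 1.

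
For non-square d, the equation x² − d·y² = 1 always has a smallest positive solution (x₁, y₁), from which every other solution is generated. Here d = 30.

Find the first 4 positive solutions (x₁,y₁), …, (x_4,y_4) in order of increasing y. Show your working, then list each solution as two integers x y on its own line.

11 2
241 44
5291 966
116161 21208

d=30: √d = [5; 2,10] (ℓ=2, even), read p_1/q_1
k=0  a_k=5  p_k/q_k = 5/1
k=1  a_k=2  p_k/q_k = 11/2
→ (11, 2).  Check: 11²=121, 30·2²=120, difference 1.
k=2:  x_2 = 11·11+30·2·2 = 241,  y_2 = 11·2+2·11 = 44
k=3:  x_3 = 11·241+30·2·44 = 5291,  y_3 = 11·44+2·241 = 966
k=4:  x_4 = 11·5291+30·2·966 = 116161,  y_4 = 11·966+2·5291 = 21208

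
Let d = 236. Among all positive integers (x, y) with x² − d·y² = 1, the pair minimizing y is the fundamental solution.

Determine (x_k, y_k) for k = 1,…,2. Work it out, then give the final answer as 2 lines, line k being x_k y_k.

√236 → a₀=15, period (2,1,3,5,1,6,1,5,3,1,2,30); ℓ=12 even so k=11
k=0  a_k=15  p_k/q_k = 15/1
k=1  a_k=2  p_k/q_k = 31/2
…
k=5  a_k=1  p_k/q_k = 1060/69
…
k=8  a_k=5  p_k/q_k = 48806/3177
…
k=10  a_k=1  p_k/q_k = 203535/13249
k=11  a_k=2  p_k/q_k = 561799/36570
→ (561799, 36570).  Check: 561799²=315618116401, 236·36570²=315618116400, difference 1.
k=2:  x_2 = 561799·561799+236·36570·36570 = 631236232801,  y_2 = 561799·36570+36570·561799 = 41089978860

561799 36570
631236232801 41089978860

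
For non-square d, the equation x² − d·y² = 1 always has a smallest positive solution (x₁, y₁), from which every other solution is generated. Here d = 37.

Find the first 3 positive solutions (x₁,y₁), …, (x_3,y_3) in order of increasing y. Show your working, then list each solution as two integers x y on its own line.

√37 → a₀=6, period (12); ℓ=1 odd so k=1
k=0  a_k=6  p_k/q_k = 6/1
k=1  a_k=12  p_k/q_k = 73/12
(x₁, y₁) = (73, 12);  73² − 37·12² = 1 ✓
n=2: (73,12)∘(73,12) = (73·73+37·12·12, 73·12+12·73) = (10657,1752)
n=3: (10657,1752)∘(73,12) = (73·10657+37·12·1752, 73·1752+12·10657) = (1555849,255780)

73 12
10657 1752
1555849 255780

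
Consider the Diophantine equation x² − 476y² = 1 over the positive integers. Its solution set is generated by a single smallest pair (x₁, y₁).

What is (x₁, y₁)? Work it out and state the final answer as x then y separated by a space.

28799 1320

d=476: √d = [21; 1,4,2,10,2,4,1,42] (ℓ=8, even), read p_7/q_7
a_0=21:  p_0=21·1+0=21,  q_0=21·0+1=1
…
a_2=4:  p_2=4·22+21=109,  q_2=4·1+1=5
a_3=2:  p_3=2·109+22=240,  q_3=2·5+1=11
…
a_5=2:  p_5=2·2509+240=5258,  q_5=2·115+11=241
a_6=4:  p_6=4·5258+2509=23541,  q_6=4·241+115=1079
a_7=1:  p_7=1·23541+5258=28799,  q_7=1·1079+241=1320
(x₁, y₁) = (28799, 1320);  28799² − 476·1320² = 1 ✓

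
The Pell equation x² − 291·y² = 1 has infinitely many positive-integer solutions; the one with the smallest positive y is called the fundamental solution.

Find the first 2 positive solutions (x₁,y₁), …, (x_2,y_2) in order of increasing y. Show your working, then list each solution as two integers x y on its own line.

290 17
168199 9860

[17; 17,34] for √291; ℓ=2 ⇒ convergent index 1
i=0: a=17 ⇒ p=17, q=1
i=1: a=17 ⇒ p=290, q=17
(x₁, y₁) = (290, 17);  290² − 291·17² = 1 ✓
k=2:  x_2 = 290·290+291·17·17 = 168199,  y_2 = 290·17+17·290 = 9860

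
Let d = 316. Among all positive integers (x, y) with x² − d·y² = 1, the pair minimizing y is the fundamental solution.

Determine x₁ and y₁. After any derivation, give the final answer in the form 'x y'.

12799 720

√316 → a₀=17, period (1,3,2,8,2,3,1,34); ℓ=8 even so k=7
i=0: a=17 ⇒ p=17, q=1
…
i=6: a=3 ⇒ p=9937, q=559
i=7: a=1 ⇒ p=12799, q=720
fundamental: x₁=12799, y₁=720  (since 163814401 − 316·518400 = 1)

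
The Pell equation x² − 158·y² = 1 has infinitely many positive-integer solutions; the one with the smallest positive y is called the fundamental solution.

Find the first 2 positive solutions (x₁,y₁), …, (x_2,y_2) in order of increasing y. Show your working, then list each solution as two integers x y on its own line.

d=158: √d = [12; 1,1,3,12,3,1,1,24] (ℓ=8, even), read p_7/q_7
i=0: a=12 ⇒ p=12, q=1
…
i=2: a=1 ⇒ p=25, q=2
…
i=6: a=1 ⇒ p=4412, q=351
i=7: a=1 ⇒ p=7743, q=616
→ (7743, 616).  Check: 7743²=59954049, 158·616²=59954048, difference 1.
n=2: (7743,616)∘(7743,616) = (7743·7743+158·616·616, 7743·616+616·7743) = (119908097,9539376)

7743 616
119908097 9539376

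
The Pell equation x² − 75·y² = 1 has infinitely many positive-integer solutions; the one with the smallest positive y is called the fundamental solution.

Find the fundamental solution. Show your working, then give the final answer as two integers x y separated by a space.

26 3

[8; 1,1,1,16] for √75; ℓ=4 ⇒ convergent index 3
a_0=8:  p_0=8·1+0=8,  q_0=8·0+1=1
…
a_2=1:  p_2=1·9+8=17,  q_2=1·1+1=2
a_3=1:  p_3=1·17+9=26,  q_3=1·2+1=3
(x₁, y₁) = (26, 3);  26² − 75·3² = 1 ✓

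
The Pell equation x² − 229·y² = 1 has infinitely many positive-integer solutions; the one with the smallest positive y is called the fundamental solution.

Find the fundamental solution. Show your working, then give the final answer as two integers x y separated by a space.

√229 = [15; 7,1,1,7,30, …], period ℓ=5 (odd) → k=9
a_0=15:  p_0=15·1+0=15,  q_0=15·0+1=1
a_1=7:  p_1=7·15+1=106,  q_1=7·1+0=7
a_2=1:  p_2=1·106+15=121,  q_2=1·7+1=8
a_3=1:  p_3=1·121+106=227,  q_3=1·8+7=15
a_4=7:  p_4=7·227+121=1710,  q_4=7·15+8=113
…
a_6=7:  p_6=7·51527+1710=362399,  q_6=7·3405+113=23948
…
a_8=1:  p_8=1·413926+362399=776325,  q_8=1·27353+23948=51301
a_9=7:  p_9=7·776325+413926=5848201,  q_9=7·51301+27353=386460
fundamental: x₁=5848201, y₁=386460  (since 34201454936401 − 229·149351331600 = 1)

5848201 386460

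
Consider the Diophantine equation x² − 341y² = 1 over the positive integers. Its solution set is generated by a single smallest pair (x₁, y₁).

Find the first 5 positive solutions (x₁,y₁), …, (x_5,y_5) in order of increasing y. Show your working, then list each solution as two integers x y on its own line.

[18; 2,6,1,8,2,…,6,2,36] for √341; ℓ=14 ⇒ convergent index 13
i=0: a=18 ⇒ p=18, q=1
…
i=3: a=1 ⇒ p=277, q=15
i=4: a=8 ⇒ p=2456, q=133
i=5: a=2 ⇒ p=5189, q=281
…
i=9: a=2 ⇒ p=76727, q=4155
…
i=11: a=1 ⇒ p=718667, q=38918
i=12: a=6 ⇒ p=4953942, q=268271
i=13: a=2 ⇒ p=10626551, q=575460
→ (10626551, 575460).  Check: 10626551²=112923586155601, 341·575460²=112923586155600, difference 1.
k=2:  x_2 = 10626551·10626551+341·575460·575460 = 225847172311201,  y_2 = 10626551·575460+575460·10626551 = 12230310076920
k=3:  x_3 = 10626551·225847172311201+341·575460·12230310076920 = 4799952989541519968951,  y_3 = 10626551·12230310076920+575460·225847172311201 = 259932027556408030380
k=4:  x_4 = 10626551·4799952989541519968951+341·575460·259932027556408030380 = 102013890481930631287980124801,  y_4 = 10626551·259932027556408030380+575460·4799952989541519968951 = 5524361894723138392975161840
k=5:  x_5 = 10626551·102013890481930631287980124801+341·575460·5524361894723138392975161840 = 2168111619829296063734843424848413751,  y_5 = 10626551·5524361894723138392975161840+575460·102013890481930631287980124801 = 117409826833463862093989641643997300

10626551 575460
225847172311201 12230310076920
4799952989541519968951 259932027556408030380
102013890481930631287980124801 5524361894723138392975161840
2168111619829296063734843424848413751 117409826833463862093989641643997300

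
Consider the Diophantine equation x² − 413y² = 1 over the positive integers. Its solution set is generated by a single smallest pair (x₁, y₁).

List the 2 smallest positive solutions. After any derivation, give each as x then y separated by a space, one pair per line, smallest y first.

d=413: √d = [20; 3,9,1,4,1,9,3,40] (ℓ=8, even), read p_7/q_7
a_0=20:  p_0=20·1+0=20,  q_0=20·0+1=1
…
a_2=9:  p_2=9·61+20=569,  q_2=9·3+1=28
a_3=1:  p_3=1·569+61=630,  q_3=1·28+3=31
a_4=4:  p_4=4·630+569=3089,  q_4=4·31+28=152
a_5=1:  p_5=1·3089+630=3719,  q_5=1·152+31=183
a_6=9:  p_6=9·3719+3089=36560,  q_6=9·183+152=1799
a_7=3:  p_7=3·36560+3719=113399,  q_7=3·1799+183=5580
(x₁, y₁) = (113399, 5580);  113399² − 413·5580² = 1 ✓
n=2: (113399,5580)∘(113399,5580) = (113399·113399+413·5580·5580, 113399·5580+5580·113399) = (25718666401,1265532840)

113399 5580
25718666401 1265532840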